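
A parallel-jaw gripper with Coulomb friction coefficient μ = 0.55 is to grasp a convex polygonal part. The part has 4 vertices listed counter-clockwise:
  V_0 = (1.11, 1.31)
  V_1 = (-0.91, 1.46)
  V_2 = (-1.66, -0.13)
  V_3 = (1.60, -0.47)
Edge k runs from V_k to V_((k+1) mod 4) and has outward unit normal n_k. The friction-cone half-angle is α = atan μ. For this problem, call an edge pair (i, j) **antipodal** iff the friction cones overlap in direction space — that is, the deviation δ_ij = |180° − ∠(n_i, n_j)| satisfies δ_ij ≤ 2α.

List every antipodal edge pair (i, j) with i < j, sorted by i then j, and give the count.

count = 2; pairs: (0,2), (1,3)

α = atan 0.55 = 28.81°;  2α = 57.62°
n_0 = (+0.0741, +0.9973)
n_1 = (-0.9044, +0.4266)
n_2 = (-0.1037, -0.9946)
n_3 = (+0.9641, +0.2654)
  (0,1): δ = 111.01°  ·
  (0,2): δ = 1.71°  ✓
  (0,3): δ = 109.64°  ·
  (1,2): δ = 70.70°  ·
  (1,3): δ = 40.64°  ✓
  (2,3): δ = 68.65°  ·
antipodal pairs: 2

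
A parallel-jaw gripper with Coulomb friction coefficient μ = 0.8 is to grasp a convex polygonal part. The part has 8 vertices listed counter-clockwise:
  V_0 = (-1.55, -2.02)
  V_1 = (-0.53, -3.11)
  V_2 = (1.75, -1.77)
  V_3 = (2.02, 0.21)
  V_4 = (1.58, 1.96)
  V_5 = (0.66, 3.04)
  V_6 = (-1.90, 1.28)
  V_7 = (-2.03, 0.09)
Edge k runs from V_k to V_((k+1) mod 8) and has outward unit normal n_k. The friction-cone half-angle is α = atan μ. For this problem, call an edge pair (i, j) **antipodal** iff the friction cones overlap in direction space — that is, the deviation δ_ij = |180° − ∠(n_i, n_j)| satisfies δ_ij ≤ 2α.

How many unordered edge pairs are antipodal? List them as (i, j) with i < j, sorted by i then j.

α = atan 0.8 = 38.66°;  2α = 77.32°
n_0 = (-0.7302, -0.6833)
n_1 = (+0.5067, -0.8621)
n_2 = (+0.9908, -0.1351)
n_3 = (+0.9698, +0.2438)
n_4 = (+0.7612, +0.6485)
n_5 = (-0.5665, +0.8240)
n_6 = (-0.9941, +0.1086)
n_7 = (-0.9751, -0.2218)
  (0,1): δ = 102.66°  ·
  (0,2): δ = 50.87°  ✓
  (0,3): δ = 28.99°  ✓
  (0,4): δ = 2.67°  ✓
  (0,5): δ = 81.41°  ·
  (0,6): δ = 130.67°  ·
  (0,7): δ = 149.72°  ·
  (1,2): δ = 128.21°  ·
  (1,3): δ = 106.33°  ·
  (1,4): δ = 80.02°  ·
  (1,5): δ = 4.06°  ✓
  (1,6): δ = 53.32°  ✓
  (1,7): δ = 72.37°  ✓
  (2,3): δ = 158.12°  ·
  (2,4): δ = 131.81°  ·
  (2,5): δ = 47.73°  ✓
  (2,6): δ = 1.53°  ✓
  (2,7): δ = 20.58°  ✓
  (3,4): δ = 153.69°  ·
  (3,5): δ = 69.60°  ✓
  (3,6): δ = 20.35°  ✓
  (3,7): δ = 1.30°  ✓
  (4,5): δ = 95.92°  ·
  (4,6): δ = 46.66°  ✓
  (4,7): δ = 27.61°  ✓
  (5,6): δ = 130.74°  ·
  (5,7): δ = 111.69°  ·
  (6,7): δ = 160.95°  ·
antipodal pairs: 14

count = 14; pairs: (0,2), (0,3), (0,4), (1,5), (1,6), (1,7), (2,5), (2,6), (2,7), (3,5), (3,6), (3,7), (4,6), (4,7)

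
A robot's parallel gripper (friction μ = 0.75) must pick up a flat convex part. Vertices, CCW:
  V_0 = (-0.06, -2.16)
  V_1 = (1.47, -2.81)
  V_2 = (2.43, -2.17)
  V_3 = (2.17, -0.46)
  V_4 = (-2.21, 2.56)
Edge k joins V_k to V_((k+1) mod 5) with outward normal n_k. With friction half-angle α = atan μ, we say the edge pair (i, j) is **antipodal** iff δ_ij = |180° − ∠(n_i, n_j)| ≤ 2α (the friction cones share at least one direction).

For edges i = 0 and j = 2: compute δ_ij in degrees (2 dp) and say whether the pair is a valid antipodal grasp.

δ = 58.34°, valid

α = atan 0.75 = 36.87°;  2α = 73.74°
edge 0: e_0 = (+1.53, -0.65);  n_0 = (-0.3910, -0.9204)
edge 2: e_2 = (-0.26, +1.71);  n_2 = (+0.9886, +0.1503)
∠(n_0, n_2) = 121.66°
δ = |180° − 121.66°| = 58.34°
58.34° ≤ 2α = 73.74°  →  valid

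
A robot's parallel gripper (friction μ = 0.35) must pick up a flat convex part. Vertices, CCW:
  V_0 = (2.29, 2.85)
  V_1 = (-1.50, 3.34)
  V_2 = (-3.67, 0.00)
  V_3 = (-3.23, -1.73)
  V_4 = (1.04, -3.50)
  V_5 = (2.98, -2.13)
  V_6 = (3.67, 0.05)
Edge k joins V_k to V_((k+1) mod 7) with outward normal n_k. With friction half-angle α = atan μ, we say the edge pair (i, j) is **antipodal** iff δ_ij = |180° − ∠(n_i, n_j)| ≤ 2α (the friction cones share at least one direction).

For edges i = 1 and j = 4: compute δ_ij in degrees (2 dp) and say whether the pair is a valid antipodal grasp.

α = atan 0.35 = 19.29°;  2α = 38.58°
edge 1: e_1 = (-2.17, -3.34);  n_1 = (-0.8386, +0.5448)
edge 4: e_4 = (+1.94, +1.37);  n_4 = (+0.5768, -0.8169)
∠(n_1, n_4) = 158.24°
δ = |180° − 158.24°| = 21.76°
21.76° ≤ 2α = 38.58°  →  valid

δ = 21.76°, valid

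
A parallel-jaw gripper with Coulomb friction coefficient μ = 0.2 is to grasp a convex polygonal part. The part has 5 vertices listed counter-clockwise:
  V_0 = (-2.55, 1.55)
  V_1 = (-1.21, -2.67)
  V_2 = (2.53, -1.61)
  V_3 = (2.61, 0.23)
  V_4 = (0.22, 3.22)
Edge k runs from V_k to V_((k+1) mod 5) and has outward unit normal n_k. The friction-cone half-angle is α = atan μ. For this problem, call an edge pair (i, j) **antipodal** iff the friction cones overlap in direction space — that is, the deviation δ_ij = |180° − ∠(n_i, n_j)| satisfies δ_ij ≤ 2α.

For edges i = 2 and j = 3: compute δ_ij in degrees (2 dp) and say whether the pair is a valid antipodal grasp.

δ = 138.87°, invalid

α = atan 0.2 = 11.31°;  2α = 22.62°
edge 2: e_2 = (+0.08, +1.84);  n_2 = (+0.9991, -0.0434)
edge 3: e_3 = (-2.39, +2.99);  n_3 = (+0.7811, +0.6244)
∠(n_2, n_3) = 41.13°
δ = |180° − 41.13°| = 138.87°
138.87° > 2α = 22.62°  →  invalid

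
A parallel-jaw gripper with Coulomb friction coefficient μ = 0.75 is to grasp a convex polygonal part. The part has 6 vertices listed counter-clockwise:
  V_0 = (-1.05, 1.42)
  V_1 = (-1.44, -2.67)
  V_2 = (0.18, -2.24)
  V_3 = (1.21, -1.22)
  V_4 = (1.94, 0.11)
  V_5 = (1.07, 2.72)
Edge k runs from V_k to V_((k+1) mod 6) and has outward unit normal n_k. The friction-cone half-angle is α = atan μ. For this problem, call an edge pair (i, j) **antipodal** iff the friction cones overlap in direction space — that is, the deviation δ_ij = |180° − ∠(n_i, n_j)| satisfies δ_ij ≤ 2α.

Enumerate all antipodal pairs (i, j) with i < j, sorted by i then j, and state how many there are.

count = 7; pairs: (0,1), (0,2), (0,3), (0,4), (1,5), (2,5), (3,5)

α = atan 0.75 = 36.87°;  2α = 73.74°
n_0 = (-0.9955, +0.0949)
n_1 = (+0.2565, -0.9665)
n_2 = (+0.7036, -0.7105)
n_3 = (+0.8766, -0.4812)
n_4 = (+0.9487, +0.3162)
n_5 = (-0.5228, +0.8525)
  (0,1): δ = 69.69°  ✓
  (0,2): δ = 39.83°  ✓
  (0,3): δ = 23.31°  ✓
  (0,4): δ = 23.88°  ✓
  (0,5): δ = 126.96°  ·
  (1,2): δ = 150.14°  ·
  (1,3): δ = 133.63°  ·
  (1,4): δ = 86.43°  ·
  (1,5): δ = 16.65°  ✓
  (2,3): δ = 163.48°  ·
  (2,4): δ = 116.29°  ·
  (2,5): δ = 13.20°  ✓
  (3,4): δ = 132.80°  ·
  (3,5): δ = 29.72°  ✓
  (4,5): δ = 76.92°  ·
antipodal pairs: 7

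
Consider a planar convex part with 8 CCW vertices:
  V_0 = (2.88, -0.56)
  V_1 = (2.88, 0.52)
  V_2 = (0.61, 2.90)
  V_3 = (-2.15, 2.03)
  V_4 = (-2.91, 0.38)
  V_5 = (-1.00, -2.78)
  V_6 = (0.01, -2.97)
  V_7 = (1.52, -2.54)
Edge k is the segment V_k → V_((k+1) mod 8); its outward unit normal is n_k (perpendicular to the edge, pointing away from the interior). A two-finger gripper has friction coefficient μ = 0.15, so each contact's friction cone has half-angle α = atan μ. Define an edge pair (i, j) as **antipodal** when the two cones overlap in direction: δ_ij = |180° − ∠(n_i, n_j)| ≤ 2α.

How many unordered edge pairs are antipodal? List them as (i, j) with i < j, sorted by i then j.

count = 3; pairs: (1,4), (2,6), (3,7)

α = atan 0.15 = 8.53°;  2α = 17.06°
n_0 = (+1.0000, -0.0000)
n_1 = (+0.7236, +0.6902)
n_2 = (-0.3006, +0.9537)
n_3 = (-0.9083, +0.4184)
n_4 = (-0.8558, -0.5173)
n_5 = (-0.1849, -0.9828)
n_6 = (+0.2739, -0.9618)
n_7 = (+0.8243, -0.5662)
  (0,1): δ = 136.36°  ·
  (0,2): δ = 72.50°  ·
  (0,3): δ = 24.73°  ·
  (0,4): δ = 31.15°  ·
  (0,5): δ = 79.35°  ·
  (0,6): δ = 105.90°  ·
  (0,7): δ = 145.52°  ·
  (1,2): δ = 116.15°  ·
  (1,3): δ = 68.38°  ·
  (1,4): δ = 12.49°  ✓
  (1,5): δ = 35.70°  ·
  (1,6): δ = 62.25°  ·
  (1,7): δ = 101.87°  ·
  (2,3): δ = 132.23°  ·
  (2,4): δ = 76.35°  ·
  (2,5): δ = 28.15°  ·
  (2,6): δ = 1.60°  ✓
  (2,7): δ = 38.02°  ·
  (3,4): δ = 124.12°  ·
  (3,5): δ = 75.92°  ·
  (3,6): δ = 49.37°  ·
  (3,7): δ = 9.75°  ✓
  (4,5): δ = 131.80°  ·
  (4,6): δ = 105.25°  ·
  (4,7): δ = 65.63°  ·
  (5,6): δ = 153.45°  ·
  (5,7): δ = 113.83°  ·
  (6,7): δ = 140.38°  ·
antipodal pairs: 3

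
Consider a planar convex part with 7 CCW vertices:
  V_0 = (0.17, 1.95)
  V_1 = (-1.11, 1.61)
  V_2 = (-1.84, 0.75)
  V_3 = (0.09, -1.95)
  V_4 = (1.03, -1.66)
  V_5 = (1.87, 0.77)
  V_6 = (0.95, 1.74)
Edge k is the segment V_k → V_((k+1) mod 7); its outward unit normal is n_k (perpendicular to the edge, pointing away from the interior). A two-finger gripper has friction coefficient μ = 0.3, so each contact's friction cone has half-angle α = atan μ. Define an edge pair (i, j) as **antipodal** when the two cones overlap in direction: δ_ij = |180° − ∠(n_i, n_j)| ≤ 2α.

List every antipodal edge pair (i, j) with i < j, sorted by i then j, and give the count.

α = atan 0.3 = 16.70°;  2α = 33.40°
n_0 = (-0.2567, +0.9665)
n_1 = (-0.7624, +0.6471)
n_2 = (-0.8135, -0.5815)
n_3 = (+0.2948, -0.9556)
n_4 = (+0.9451, -0.3267)
n_5 = (+0.7256, +0.6882)
n_6 = (+0.2600, +0.9656)
  (0,1): δ = 145.20°  ·
  (0,2): δ = 69.32°  ·
  (0,3): δ = 2.27°  ✓
  (0,4): δ = 56.06°  ·
  (0,5): δ = 118.61°  ·
  (0,6): δ = 150.06°  ·
  (1,2): δ = 104.12°  ·
  (1,3): δ = 32.53°  ✓
  (1,4): δ = 21.26°  ✓
  (1,5): δ = 83.81°  ·
  (1,6): δ = 115.26°  ·
  (2,3): δ = 108.41°  ·
  (2,4): δ = 54.63°  ·
  (2,5): δ = 7.93°  ✓
  (2,6): δ = 39.37°  ·
  (3,4): δ = 126.21°  ·
  (3,5): δ = 63.66°  ·
  (3,6): δ = 32.21°  ✓
  (4,5): δ = 117.45°  ·
  (4,6): δ = 86.00°  ·
  (5,6): δ = 148.55°  ·
antipodal pairs: 5

count = 5; pairs: (0,3), (1,3), (1,4), (2,5), (3,6)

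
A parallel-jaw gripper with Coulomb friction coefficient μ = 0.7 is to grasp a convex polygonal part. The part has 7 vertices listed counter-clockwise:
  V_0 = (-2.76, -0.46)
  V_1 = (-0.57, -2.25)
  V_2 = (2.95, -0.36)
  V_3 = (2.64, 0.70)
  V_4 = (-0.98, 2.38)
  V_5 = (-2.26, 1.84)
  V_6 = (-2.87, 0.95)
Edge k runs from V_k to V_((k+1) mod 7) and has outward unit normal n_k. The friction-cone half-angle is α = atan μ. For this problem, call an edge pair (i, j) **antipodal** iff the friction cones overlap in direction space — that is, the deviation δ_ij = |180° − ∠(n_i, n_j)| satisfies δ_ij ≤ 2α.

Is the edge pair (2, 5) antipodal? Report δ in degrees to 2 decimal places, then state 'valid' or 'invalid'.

α = atan 0.7 = 34.99°;  2α = 69.98°
edge 2: e_2 = (-0.31, +1.06);  n_2 = (+0.9598, +0.2807)
edge 5: e_5 = (-0.61, -0.89);  n_5 = (-0.8249, +0.5653)
∠(n_2, n_5) = 129.27°
δ = |180° − 129.27°| = 50.73°
50.73° ≤ 2α = 69.98°  →  valid

δ = 50.73°, valid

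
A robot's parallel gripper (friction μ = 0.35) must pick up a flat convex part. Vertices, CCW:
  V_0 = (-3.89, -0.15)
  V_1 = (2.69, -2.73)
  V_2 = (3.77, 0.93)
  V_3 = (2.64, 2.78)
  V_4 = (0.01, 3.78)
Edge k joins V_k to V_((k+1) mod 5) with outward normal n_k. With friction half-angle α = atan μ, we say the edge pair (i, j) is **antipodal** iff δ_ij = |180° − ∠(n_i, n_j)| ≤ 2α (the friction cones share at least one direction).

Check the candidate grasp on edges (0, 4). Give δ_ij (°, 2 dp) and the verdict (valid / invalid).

α = atan 0.35 = 19.29°;  2α = 38.58°
edge 0: e_0 = (+6.58, -2.58);  n_0 = (-0.3650, -0.9310)
edge 4: e_4 = (-3.90, -3.93);  n_4 = (-0.7098, +0.7044)
∠(n_0, n_4) = 113.37°
δ = |180° − 113.37°| = 66.63°
66.63° > 2α = 38.58°  →  invalid

δ = 66.63°, invalid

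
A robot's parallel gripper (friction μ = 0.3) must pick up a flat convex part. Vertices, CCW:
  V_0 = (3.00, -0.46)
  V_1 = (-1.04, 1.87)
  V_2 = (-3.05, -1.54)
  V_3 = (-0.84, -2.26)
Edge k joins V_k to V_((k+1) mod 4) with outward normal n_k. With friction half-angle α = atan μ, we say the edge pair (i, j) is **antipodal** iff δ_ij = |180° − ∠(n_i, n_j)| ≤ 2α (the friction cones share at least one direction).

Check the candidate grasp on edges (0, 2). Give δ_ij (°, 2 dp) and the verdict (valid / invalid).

α = atan 0.3 = 16.70°;  2α = 33.40°
edge 0: e_0 = (-4.04, +2.33);  n_0 = (+0.4996, +0.8663)
edge 2: e_2 = (+2.21, -0.72);  n_2 = (-0.3098, -0.9508)
∠(n_0, n_2) = 168.07°
δ = |180° − 168.07°| = 11.93°
11.93° ≤ 2α = 33.40°  →  valid

δ = 11.93°, valid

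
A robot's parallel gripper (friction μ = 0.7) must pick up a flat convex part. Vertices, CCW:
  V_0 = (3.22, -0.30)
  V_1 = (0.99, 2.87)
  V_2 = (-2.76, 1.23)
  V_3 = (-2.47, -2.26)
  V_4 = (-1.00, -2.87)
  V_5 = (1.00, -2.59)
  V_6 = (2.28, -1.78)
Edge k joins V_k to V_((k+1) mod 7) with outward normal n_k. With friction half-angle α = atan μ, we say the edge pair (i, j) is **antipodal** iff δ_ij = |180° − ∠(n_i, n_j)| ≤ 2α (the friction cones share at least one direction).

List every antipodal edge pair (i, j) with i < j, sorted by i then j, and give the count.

α = atan 0.7 = 34.99°;  2α = 69.98°
n_0 = (+0.8179, +0.5754)
n_1 = (-0.4007, +0.9162)
n_2 = (-0.9966, -0.0828)
n_3 = (-0.3833, -0.9236)
n_4 = (+0.1386, -0.9903)
n_5 = (+0.5347, -0.8450)
n_6 = (+0.8441, -0.5361)
  (0,1): δ = 101.50°  ·
  (0,2): δ = 30.38°  ✓
  (0,3): δ = 32.34°  ✓
  (0,4): δ = 62.84°  ✓
  (0,5): δ = 87.20°  ·
  (0,6): δ = 112.45°  ·
  (1,2): δ = 108.87°  ·
  (1,3): δ = 46.16°  ✓
  (1,4): δ = 15.65°  ✓
  (1,5): δ = 8.70°  ✓
  (1,6): δ = 33.96°  ✓
  (2,3): δ = 117.29°  ·
  (2,4): δ = 86.78°  ·
  (2,5): δ = 62.42°  ✓
  (2,6): δ = 37.17°  ✓
  (3,4): δ = 149.49°  ·
  (3,5): δ = 125.14°  ·
  (3,6): δ = 99.88°  ·
  (4,5): δ = 155.64°  ·
  (4,6): δ = 130.39°  ·
  (5,6): δ = 154.75°  ·
antipodal pairs: 9

count = 9; pairs: (0,2), (0,3), (0,4), (1,3), (1,4), (1,5), (1,6), (2,5), (2,6)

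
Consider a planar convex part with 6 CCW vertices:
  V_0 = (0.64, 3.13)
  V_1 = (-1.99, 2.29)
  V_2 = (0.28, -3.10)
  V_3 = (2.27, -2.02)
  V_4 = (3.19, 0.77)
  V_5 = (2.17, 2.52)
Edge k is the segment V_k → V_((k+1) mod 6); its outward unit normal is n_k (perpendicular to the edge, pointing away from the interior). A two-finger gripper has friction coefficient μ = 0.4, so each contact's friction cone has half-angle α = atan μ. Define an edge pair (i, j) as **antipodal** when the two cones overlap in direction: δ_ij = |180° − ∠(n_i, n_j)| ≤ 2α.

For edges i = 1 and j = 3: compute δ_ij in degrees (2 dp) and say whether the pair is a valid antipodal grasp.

α = atan 0.4 = 21.80°;  2α = 43.60°
edge 1: e_1 = (+2.27, -5.39);  n_1 = (-0.9216, -0.3881)
edge 3: e_3 = (+0.92, +2.79);  n_3 = (+0.9497, -0.3132)
∠(n_1, n_3) = 138.91°
δ = |180° − 138.91°| = 41.09°
41.09° ≤ 2α = 43.60°  →  valid

δ = 41.09°, valid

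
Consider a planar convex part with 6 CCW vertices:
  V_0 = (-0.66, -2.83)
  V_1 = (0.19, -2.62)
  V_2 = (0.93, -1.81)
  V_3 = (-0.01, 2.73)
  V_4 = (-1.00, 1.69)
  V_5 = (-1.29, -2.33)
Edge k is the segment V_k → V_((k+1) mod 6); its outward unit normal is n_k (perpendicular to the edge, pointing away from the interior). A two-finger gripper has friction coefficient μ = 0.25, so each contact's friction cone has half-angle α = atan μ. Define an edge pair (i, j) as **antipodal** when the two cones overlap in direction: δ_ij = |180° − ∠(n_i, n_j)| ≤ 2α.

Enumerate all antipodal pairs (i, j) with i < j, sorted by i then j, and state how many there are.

α = atan 0.25 = 14.04°;  2α = 28.07°
n_0 = (+0.2398, -0.9708)
n_1 = (+0.7383, -0.6745)
n_2 = (+0.9792, +0.2027)
n_3 = (-0.7243, +0.6895)
n_4 = (-0.9974, +0.0720)
n_5 = (-0.6217, -0.7833)
  (0,1): δ = 146.29°  ·
  (0,2): δ = 92.18°  ·
  (0,3): δ = 32.53°  ·
  (0,4): δ = 72.00°  ·
  (0,5): δ = 127.69°  ·
  (1,2): δ = 125.89°  ·
  (1,3): δ = 1.17°  ✓
  (1,4): δ = 38.29°  ·
  (1,5): δ = 93.98°  ·
  (2,3): δ = 55.29°  ·
  (2,4): δ = 15.82°  ✓
  (2,5): δ = 39.86°  ·
  (3,4): δ = 140.54°  ·
  (3,5): δ = 84.85°  ·
  (4,5): δ = 124.31°  ·
antipodal pairs: 2

count = 2; pairs: (1,3), (2,4)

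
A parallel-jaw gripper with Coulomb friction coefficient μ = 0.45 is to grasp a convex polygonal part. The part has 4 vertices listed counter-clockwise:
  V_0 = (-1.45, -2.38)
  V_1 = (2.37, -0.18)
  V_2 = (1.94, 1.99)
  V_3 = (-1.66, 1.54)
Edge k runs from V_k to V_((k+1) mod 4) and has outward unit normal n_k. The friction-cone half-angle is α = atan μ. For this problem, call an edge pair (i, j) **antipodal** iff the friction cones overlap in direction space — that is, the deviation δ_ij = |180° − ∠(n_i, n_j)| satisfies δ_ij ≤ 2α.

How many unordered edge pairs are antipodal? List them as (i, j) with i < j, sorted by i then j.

count = 2; pairs: (0,2), (1,3)

α = atan 0.45 = 24.23°;  2α = 48.46°
n_0 = (+0.4991, -0.8666)
n_1 = (+0.9809, +0.1944)
n_2 = (-0.1240, +0.9923)
n_3 = (-0.9986, -0.0535)
  (0,1): δ = 108.73°  ·
  (0,2): δ = 22.81°  ✓
  (0,3): δ = 63.13°  ·
  (1,2): δ = 94.08°  ·
  (1,3): δ = 8.14°  ✓
  (2,3): δ = 94.06°  ·
antipodal pairs: 2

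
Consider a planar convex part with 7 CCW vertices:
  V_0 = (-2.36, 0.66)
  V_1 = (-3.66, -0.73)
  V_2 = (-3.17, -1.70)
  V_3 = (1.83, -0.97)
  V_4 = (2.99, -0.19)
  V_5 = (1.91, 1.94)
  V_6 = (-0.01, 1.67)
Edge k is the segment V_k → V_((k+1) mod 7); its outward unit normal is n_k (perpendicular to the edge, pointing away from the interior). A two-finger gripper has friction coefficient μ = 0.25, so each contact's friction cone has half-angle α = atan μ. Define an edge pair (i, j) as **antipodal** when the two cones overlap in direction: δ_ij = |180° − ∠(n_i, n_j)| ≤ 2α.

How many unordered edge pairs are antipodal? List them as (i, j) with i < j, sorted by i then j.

count = 6; pairs: (0,3), (1,4), (2,5), (2,6), (3,5), (3,6)

α = atan 0.25 = 14.04°;  2α = 28.07°
n_0 = (-0.7304, +0.6831)
n_1 = (-0.8926, -0.4509)
n_2 = (+0.1445, -0.9895)
n_3 = (+0.5580, -0.8298)
n_4 = (+0.8919, +0.4522)
n_5 = (-0.1393, +0.9903)
n_6 = (-0.3949, +0.9187)
  (0,1): δ = 110.12°  ·
  (0,2): δ = 38.61°  ·
  (0,3): δ = 13.00°  ✓
  (0,4): δ = 69.97°  ·
  (0,5): δ = 141.09°  ·
  (0,6): δ = 156.34°  ·
  (1,2): δ = 108.49°  ·
  (1,3): δ = 82.88°  ·
  (1,4): δ = 0.09°  ✓
  (1,5): δ = 71.20°  ·
  (1,6): δ = 86.46°  ·
  (2,3): δ = 154.39°  ·
  (2,4): δ = 71.42°  ·
  (2,5): δ = 0.30°  ✓
  (2,6): δ = 14.95°  ✓
  (3,4): δ = 97.03°  ·
  (3,5): δ = 25.91°  ✓
  (3,6): δ = 10.66°  ✓
  (4,5): δ = 108.88°  ·
  (4,6): δ = 93.63°  ·
  (5,6): δ = 164.75°  ·
antipodal pairs: 6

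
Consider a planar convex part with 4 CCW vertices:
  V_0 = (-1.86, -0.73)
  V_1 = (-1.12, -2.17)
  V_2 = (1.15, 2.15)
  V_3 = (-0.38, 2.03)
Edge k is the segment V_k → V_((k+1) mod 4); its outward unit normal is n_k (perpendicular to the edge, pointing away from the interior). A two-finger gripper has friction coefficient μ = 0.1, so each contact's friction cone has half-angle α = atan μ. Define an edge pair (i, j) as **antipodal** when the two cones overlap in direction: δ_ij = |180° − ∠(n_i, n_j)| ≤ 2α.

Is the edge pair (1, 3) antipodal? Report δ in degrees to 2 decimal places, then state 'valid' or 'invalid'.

δ = 0.48°, valid

α = atan 0.1 = 5.71°;  2α = 11.42°
edge 1: e_1 = (+2.27, +4.32);  n_1 = (+0.8852, -0.4652)
edge 3: e_3 = (-1.48, -2.76);  n_3 = (-0.8813, +0.4726)
∠(n_1, n_3) = 179.52°
δ = |180° − 179.52°| = 0.48°
0.48° ≤ 2α = 11.42°  →  valid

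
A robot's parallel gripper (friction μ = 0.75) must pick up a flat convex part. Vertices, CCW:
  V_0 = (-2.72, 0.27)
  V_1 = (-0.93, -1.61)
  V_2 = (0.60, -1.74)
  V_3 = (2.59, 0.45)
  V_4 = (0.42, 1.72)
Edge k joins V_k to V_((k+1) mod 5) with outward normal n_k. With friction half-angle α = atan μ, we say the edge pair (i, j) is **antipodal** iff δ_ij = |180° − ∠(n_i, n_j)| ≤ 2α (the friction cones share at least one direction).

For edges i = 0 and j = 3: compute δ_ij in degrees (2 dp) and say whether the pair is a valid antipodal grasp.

α = atan 0.75 = 36.87°;  2α = 73.74°
edge 0: e_0 = (+1.79, -1.88);  n_0 = (-0.7242, -0.6896)
edge 3: e_3 = (-2.17, +1.27);  n_3 = (+0.5051, +0.8631)
∠(n_0, n_3) = 163.93°
δ = |180° − 163.93°| = 16.07°
16.07° ≤ 2α = 73.74°  →  valid

δ = 16.07°, valid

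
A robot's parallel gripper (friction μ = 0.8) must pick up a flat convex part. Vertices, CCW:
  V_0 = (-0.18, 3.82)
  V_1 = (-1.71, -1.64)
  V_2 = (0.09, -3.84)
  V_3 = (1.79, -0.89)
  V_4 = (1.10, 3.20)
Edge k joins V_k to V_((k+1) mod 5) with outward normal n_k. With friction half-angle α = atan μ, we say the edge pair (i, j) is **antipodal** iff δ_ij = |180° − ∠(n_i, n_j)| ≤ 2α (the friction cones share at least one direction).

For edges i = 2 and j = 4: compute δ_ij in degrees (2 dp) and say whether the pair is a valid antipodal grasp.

α = atan 0.8 = 38.66°;  2α = 77.32°
edge 2: e_2 = (+1.70, +2.95);  n_2 = (+0.8664, -0.4993)
edge 4: e_4 = (-1.28, +0.62);  n_4 = (+0.4359, +0.9000)
∠(n_2, n_4) = 94.11°
δ = |180° − 94.11°| = 85.89°
85.89° > 2α = 77.32°  →  invalid

δ = 85.89°, invalid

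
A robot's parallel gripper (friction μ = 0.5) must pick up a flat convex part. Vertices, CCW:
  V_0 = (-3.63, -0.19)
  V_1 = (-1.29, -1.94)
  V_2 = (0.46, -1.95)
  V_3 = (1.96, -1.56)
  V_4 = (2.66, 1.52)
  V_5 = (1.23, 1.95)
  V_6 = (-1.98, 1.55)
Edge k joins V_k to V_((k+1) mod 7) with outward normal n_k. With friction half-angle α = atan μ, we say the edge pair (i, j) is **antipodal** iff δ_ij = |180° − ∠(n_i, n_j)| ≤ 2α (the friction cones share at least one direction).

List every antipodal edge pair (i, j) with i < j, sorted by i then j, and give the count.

α = atan 0.5 = 26.57°;  2α = 53.13°
n_0 = (-0.5989, -0.8008)
n_1 = (-0.0057, -1.0000)
n_2 = (+0.2516, -0.9678)
n_3 = (+0.9751, -0.2216)
n_4 = (+0.2880, +0.9576)
n_5 = (-0.1237, +0.9923)
n_6 = (-0.7256, +0.6881)
  (0,1): δ = 143.54°  ·
  (0,2): δ = 128.63°  ·
  (0,3): δ = 66.01°  ·
  (0,4): δ = 20.06°  ✓
  (0,5): δ = 43.89°  ✓
  (0,6): δ = 83.31°  ·
  (1,2): δ = 165.10°  ·
  (1,3): δ = 102.48°  ·
  (1,4): δ = 16.41°  ✓
  (1,5): δ = 7.43°  ✓
  (1,6): δ = 46.85°  ✓
  (2,3): δ = 117.38°  ·
  (2,4): δ = 31.31°  ✓
  (2,5): δ = 7.47°  ✓
  (2,6): δ = 31.95°  ✓
  (3,4): δ = 93.93°  ·
  (3,5): δ = 70.09°  ·
  (3,6): δ = 30.67°  ✓
  (4,5): δ = 156.16°  ·
  (4,6): δ = 116.74°  ·
  (5,6): δ = 140.58°  ·
antipodal pairs: 9

count = 9; pairs: (0,4), (0,5), (1,4), (1,5), (1,6), (2,4), (2,5), (2,6), (3,6)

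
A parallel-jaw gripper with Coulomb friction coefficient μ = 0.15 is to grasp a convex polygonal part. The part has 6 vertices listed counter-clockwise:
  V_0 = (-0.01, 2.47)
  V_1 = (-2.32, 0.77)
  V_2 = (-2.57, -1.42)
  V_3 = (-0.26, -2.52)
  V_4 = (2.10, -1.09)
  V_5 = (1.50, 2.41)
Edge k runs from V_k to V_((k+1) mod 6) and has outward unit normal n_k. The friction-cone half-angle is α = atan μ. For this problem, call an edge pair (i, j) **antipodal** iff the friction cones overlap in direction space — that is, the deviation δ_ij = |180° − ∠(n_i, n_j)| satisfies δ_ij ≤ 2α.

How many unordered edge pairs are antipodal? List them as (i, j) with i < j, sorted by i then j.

count = 2; pairs: (0,3), (1,4)

α = atan 0.15 = 8.53°;  2α = 17.06°
n_0 = (-0.5927, +0.8054)
n_1 = (-0.9935, +0.1134)
n_2 = (-0.4299, -0.9029)
n_3 = (+0.5182, -0.8552)
n_4 = (+0.9856, +0.1690)
n_5 = (+0.0397, +0.9992)
  (0,1): δ = 132.86°  ·
  (0,2): δ = 61.81°  ·
  (0,3): δ = 5.14°  ✓
  (0,4): δ = 63.38°  ·
  (0,5): δ = 141.37°  ·
  (1,2): δ = 108.95°  ·
  (1,3): δ = 52.27°  ·
  (1,4): δ = 16.24°  ✓
  (1,5): δ = 94.24°  ·
  (2,3): δ = 123.32°  ·
  (2,4): δ = 54.81°  ·
  (2,5): δ = 23.19°  ·
  (3,4): δ = 111.49°  ·
  (3,5): δ = 33.49°  ·
  (4,5): δ = 102.00°  ·
antipodal pairs: 2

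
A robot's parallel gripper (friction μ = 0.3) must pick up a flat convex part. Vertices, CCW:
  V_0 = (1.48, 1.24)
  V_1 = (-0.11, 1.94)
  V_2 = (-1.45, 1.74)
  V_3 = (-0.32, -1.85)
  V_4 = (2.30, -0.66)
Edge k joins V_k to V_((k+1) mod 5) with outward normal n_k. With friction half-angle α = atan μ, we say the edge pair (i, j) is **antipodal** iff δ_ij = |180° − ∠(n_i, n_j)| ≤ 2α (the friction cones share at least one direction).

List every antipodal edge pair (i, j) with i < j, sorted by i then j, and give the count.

count = 2; pairs: (1,3), (2,4)

α = atan 0.3 = 16.70°;  2α = 33.40°
n_0 = (+0.4029, +0.9152)
n_1 = (-0.1476, +0.9890)
n_2 = (-0.9539, -0.3002)
n_3 = (+0.4135, -0.9105)
n_4 = (+0.9181, +0.3963)
  (0,1): δ = 147.75°  ·
  (0,2): δ = 48.77°  ·
  (0,3): δ = 48.19°  ·
  (0,4): δ = 137.11°  ·
  (1,2): δ = 81.02°  ·
  (1,3): δ = 15.94°  ✓
  (1,4): δ = 104.86°  ·
  (2,3): δ = 83.04°  ·
  (2,4): δ = 5.87°  ✓
  (3,4): δ = 91.08°  ·
antipodal pairs: 2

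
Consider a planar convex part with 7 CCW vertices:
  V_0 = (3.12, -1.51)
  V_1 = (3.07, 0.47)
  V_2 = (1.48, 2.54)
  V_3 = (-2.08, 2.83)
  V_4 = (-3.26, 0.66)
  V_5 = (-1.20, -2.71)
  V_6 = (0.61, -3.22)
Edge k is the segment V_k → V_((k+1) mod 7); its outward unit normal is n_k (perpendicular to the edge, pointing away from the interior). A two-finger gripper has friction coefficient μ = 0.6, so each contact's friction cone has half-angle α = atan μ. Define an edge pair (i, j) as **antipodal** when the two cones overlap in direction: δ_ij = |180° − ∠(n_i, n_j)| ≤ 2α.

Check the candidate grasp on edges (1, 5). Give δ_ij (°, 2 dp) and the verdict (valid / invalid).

δ = 36.74°, valid

α = atan 0.6 = 30.96°;  2α = 61.93°
edge 1: e_1 = (-1.59, +2.07);  n_1 = (+0.7931, +0.6092)
edge 5: e_5 = (+1.81, -0.51);  n_5 = (-0.2712, -0.9625)
∠(n_1, n_5) = 143.26°
δ = |180° − 143.26°| = 36.74°
36.74° ≤ 2α = 61.93°  →  valid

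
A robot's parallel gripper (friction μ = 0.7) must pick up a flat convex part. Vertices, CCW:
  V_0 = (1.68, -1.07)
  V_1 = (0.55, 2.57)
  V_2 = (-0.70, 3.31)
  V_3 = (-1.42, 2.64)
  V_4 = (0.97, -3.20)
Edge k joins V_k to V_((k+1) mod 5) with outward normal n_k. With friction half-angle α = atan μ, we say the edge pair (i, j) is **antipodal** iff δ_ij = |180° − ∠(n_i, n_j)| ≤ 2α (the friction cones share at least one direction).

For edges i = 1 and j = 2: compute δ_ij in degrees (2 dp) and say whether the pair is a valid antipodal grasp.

δ = 106.43°, invalid

α = atan 0.7 = 34.99°;  2α = 69.98°
edge 1: e_1 = (-1.25, +0.74);  n_1 = (+0.5094, +0.8605)
edge 2: e_2 = (-0.72, -0.67);  n_2 = (-0.6812, +0.7321)
∠(n_1, n_2) = 73.57°
δ = |180° − 73.57°| = 106.43°
106.43° > 2α = 69.98°  →  invalid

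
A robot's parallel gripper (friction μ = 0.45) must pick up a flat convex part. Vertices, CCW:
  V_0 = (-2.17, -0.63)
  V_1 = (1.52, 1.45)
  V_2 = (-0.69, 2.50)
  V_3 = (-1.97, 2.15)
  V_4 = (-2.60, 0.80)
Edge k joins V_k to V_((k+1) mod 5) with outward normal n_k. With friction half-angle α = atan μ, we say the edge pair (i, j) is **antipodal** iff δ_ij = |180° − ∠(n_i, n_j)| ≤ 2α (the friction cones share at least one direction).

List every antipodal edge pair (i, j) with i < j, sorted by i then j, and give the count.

count = 3; pairs: (0,2), (0,3), (1,4)

α = atan 0.45 = 24.23°;  2α = 48.46°
n_0 = (+0.4910, -0.8711)
n_1 = (+0.4291, +0.9032)
n_2 = (-0.2638, +0.9646)
n_3 = (-0.9062, +0.4229)
n_4 = (-0.9576, -0.2880)
  (0,1): δ = 54.82°  ·
  (0,2): δ = 14.12°  ✓
  (0,3): δ = 35.57°  ✓
  (0,4): δ = 77.33°  ·
  (1,2): δ = 139.29°  ·
  (1,3): δ = 89.60°  ·
  (1,4): δ = 47.85°  ✓
  (2,3): δ = 130.31°  ·
  (2,4): δ = 88.56°  ·
  (3,4): δ = 138.25°  ·
antipodal pairs: 3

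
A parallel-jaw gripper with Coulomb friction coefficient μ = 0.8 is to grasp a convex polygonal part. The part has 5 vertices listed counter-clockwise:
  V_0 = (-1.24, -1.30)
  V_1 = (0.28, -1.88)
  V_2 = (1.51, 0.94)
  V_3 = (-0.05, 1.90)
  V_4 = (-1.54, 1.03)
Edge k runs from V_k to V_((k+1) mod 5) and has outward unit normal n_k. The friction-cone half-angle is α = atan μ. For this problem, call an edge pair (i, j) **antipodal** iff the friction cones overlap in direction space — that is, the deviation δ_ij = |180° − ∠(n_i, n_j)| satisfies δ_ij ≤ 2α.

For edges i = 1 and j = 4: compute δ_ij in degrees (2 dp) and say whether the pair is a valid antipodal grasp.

α = atan 0.8 = 38.66°;  2α = 77.32°
edge 1: e_1 = (+1.23, +2.82);  n_1 = (+0.9166, -0.3998)
edge 4: e_4 = (+0.30, -2.33);  n_4 = (-0.9918, -0.1277)
∠(n_1, n_4) = 149.10°
δ = |180° − 149.10°| = 30.90°
30.90° ≤ 2α = 77.32°  →  valid

δ = 30.90°, valid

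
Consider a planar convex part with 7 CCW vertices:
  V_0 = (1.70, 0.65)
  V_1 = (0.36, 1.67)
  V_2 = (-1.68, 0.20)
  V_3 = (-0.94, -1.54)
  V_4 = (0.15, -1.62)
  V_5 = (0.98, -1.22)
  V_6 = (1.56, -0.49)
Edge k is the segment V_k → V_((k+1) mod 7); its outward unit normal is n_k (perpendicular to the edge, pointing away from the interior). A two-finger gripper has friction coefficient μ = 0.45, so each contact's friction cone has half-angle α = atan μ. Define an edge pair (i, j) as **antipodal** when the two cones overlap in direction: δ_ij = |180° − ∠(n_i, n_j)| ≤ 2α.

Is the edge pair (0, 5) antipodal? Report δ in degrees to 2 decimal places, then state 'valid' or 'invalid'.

δ = 88.81°, invalid

α = atan 0.45 = 24.23°;  2α = 48.46°
edge 0: e_0 = (-1.34, +1.02);  n_0 = (+0.6057, +0.7957)
edge 5: e_5 = (+0.58, +0.73);  n_5 = (+0.7830, -0.6221)
∠(n_0, n_5) = 91.19°
δ = |180° − 91.19°| = 88.81°
88.81° > 2α = 48.46°  →  invalid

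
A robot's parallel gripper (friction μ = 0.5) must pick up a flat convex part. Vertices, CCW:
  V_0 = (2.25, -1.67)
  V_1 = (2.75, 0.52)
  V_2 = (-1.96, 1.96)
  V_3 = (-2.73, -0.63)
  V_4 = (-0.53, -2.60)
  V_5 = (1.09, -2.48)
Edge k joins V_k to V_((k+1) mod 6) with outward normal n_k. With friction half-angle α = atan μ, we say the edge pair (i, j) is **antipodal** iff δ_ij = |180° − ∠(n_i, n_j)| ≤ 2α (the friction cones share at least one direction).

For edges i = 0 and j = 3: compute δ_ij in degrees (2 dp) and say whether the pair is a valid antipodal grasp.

α = atan 0.5 = 26.57°;  2α = 53.13°
edge 0: e_0 = (+0.50, +2.19);  n_0 = (+0.9749, -0.2226)
edge 3: e_3 = (+2.20, -1.97);  n_3 = (-0.6671, -0.7450)
∠(n_0, n_3) = 118.98°
δ = |180° − 118.98°| = 61.02°
61.02° > 2α = 53.13°  →  invalid

δ = 61.02°, invalid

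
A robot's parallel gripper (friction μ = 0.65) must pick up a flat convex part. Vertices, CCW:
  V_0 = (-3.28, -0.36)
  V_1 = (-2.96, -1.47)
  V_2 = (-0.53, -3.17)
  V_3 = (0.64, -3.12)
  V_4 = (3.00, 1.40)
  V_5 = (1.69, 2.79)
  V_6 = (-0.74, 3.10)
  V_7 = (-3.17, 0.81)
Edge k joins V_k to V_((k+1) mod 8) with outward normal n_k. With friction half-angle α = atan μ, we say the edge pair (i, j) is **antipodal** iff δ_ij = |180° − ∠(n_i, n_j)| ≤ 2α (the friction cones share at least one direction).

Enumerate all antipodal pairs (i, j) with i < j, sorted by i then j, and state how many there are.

count = 10; pairs: (0,3), (0,4), (1,4), (1,5), (2,4), (2,5), (2,6), (3,6), (3,7), (4,7)

α = atan 0.65 = 33.02°;  2α = 66.05°
n_0 = (-0.9609, -0.2770)
n_1 = (-0.5732, -0.8194)
n_2 = (+0.0427, -0.9991)
n_3 = (+0.8864, -0.4628)
n_4 = (+0.7277, +0.6859)
n_5 = (+0.1265, +0.9920)
n_6 = (-0.6858, +0.7278)
n_7 = (-0.9956, +0.0936)
  (0,1): δ = 141.06°  ·
  (0,2): δ = 103.63°  ·
  (0,3): δ = 43.65°  ✓
  (0,4): δ = 27.22°  ✓
  (0,5): δ = 66.65°  ·
  (0,6): δ = 117.22°  ·
  (0,7): δ = 158.55°  ·
  (1,2): δ = 142.58°  ·
  (1,3): δ = 82.59°  ·
  (1,4): δ = 11.72°  ✓
  (1,5): δ = 27.71°  ✓
  (1,6): δ = 78.28°  ·
  (1,7): δ = 119.61°  ·
  (2,3): δ = 120.02°  ·
  (2,4): δ = 49.14°  ✓
  (2,5): δ = 9.72°  ✓
  (2,6): δ = 40.85°  ✓
  (2,7): δ = 82.18°  ·
  (3,4): δ = 109.13°  ·
  (3,5): δ = 69.70°  ·
  (3,6): δ = 19.13°  ✓
  (3,7): δ = 22.20°  ✓
  (4,5): δ = 140.57°  ·
  (4,6): δ = 90.00°  ·
  (4,7): δ = 48.67°  ✓
  (5,6): δ = 129.43°  ·
  (5,7): δ = 88.10°  ·
  (6,7): δ = 138.67°  ·
antipodal pairs: 10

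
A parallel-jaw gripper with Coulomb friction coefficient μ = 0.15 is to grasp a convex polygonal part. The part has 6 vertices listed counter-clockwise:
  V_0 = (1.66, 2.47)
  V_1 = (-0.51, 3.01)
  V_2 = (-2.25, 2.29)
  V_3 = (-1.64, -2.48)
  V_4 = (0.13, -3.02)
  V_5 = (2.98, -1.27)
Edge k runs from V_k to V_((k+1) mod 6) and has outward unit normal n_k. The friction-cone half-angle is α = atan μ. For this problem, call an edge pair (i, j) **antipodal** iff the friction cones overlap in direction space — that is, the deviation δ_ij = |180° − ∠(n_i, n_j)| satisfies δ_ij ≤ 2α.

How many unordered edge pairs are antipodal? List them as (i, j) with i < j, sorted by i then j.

α = atan 0.15 = 8.53°;  2α = 17.06°
n_0 = (+0.2415, +0.9704)
n_1 = (-0.3824, +0.9240)
n_2 = (-0.9919, -0.1268)
n_3 = (-0.2918, -0.9565)
n_4 = (+0.5233, -0.8522)
n_5 = (+0.9430, +0.3328)
  (0,1): δ = 143.55°  ·
  (0,2): δ = 68.74°  ·
  (0,3): δ = 2.99°  ✓
  (0,4): δ = 45.53°  ·
  (0,5): δ = 123.41°  ·
  (1,2): δ = 105.19°  ·
  (1,3): δ = 39.45°  ·
  (1,4): δ = 9.07°  ✓
  (1,5): δ = 86.96°  ·
  (2,3): δ = 114.25°  ·
  (2,4): δ = 65.74°  ·
  (2,5): δ = 12.15°  ✓
  (3,4): δ = 131.48°  ·
  (3,5): δ = 53.59°  ·
  (4,5): δ = 102.11°  ·
antipodal pairs: 3

count = 3; pairs: (0,3), (1,4), (2,5)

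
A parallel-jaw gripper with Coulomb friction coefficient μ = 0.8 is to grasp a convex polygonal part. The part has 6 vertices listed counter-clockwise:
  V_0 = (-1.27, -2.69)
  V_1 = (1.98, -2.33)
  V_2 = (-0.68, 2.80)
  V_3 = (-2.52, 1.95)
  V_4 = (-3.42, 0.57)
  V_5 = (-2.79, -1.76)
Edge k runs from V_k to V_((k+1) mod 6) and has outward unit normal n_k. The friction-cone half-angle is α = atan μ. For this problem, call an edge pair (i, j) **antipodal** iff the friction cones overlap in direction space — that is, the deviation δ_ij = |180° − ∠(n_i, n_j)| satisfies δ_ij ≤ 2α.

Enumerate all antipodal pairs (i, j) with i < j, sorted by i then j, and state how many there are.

count = 7; pairs: (0,1), (0,2), (0,3), (1,3), (1,4), (1,5), (2,5)

α = atan 0.8 = 38.66°;  2α = 77.32°
n_0 = (+0.1101, -0.9939)
n_1 = (+0.8878, +0.4603)
n_2 = (-0.4194, +0.9078)
n_3 = (-0.8376, +0.5463)
n_4 = (-0.9653, -0.2610)
n_5 = (-0.5219, -0.8530)
  (0,1): δ = 68.91°  ✓
  (0,2): δ = 18.47°  ✓
  (0,3): δ = 50.57°  ✓
  (0,4): δ = 98.81°  ·
  (0,5): δ = 142.22°  ·
  (1,2): δ = 92.61°  ·
  (1,3): δ = 60.52°  ✓
  (1,4): δ = 12.28°  ✓
  (1,5): δ = 31.13°  ✓
  (2,3): δ = 147.91°  ·
  (2,4): δ = 99.66°  ·
  (2,5): δ = 56.25°  ✓
  (3,4): δ = 131.76°  ·
  (3,5): δ = 88.35°  ·
  (4,5): δ = 136.59°  ·
antipodal pairs: 7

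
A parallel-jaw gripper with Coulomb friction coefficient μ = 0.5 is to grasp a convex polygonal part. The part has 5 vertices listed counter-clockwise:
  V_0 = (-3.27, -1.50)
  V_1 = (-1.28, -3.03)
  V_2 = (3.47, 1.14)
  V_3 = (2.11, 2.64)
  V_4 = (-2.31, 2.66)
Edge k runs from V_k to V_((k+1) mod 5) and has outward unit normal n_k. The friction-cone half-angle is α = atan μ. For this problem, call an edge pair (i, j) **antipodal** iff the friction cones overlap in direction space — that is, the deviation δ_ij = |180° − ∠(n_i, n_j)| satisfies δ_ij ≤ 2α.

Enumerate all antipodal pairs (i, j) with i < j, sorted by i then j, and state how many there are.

α = atan 0.5 = 26.57°;  2α = 53.13°
n_0 = (-0.6095, -0.7928)
n_1 = (+0.6597, -0.7515)
n_2 = (+0.7408, +0.6717)
n_3 = (+0.0045, +1.0000)
n_4 = (-0.9744, +0.2249)
  (0,1): δ = 101.17°  ·
  (0,2): δ = 10.25°  ✓
  (0,3): δ = 37.30°  ✓
  (0,4): δ = 114.56°  ·
  (1,2): δ = 89.08°  ·
  (1,3): δ = 41.54°  ✓
  (1,4): δ = 35.73°  ✓
  (2,3): δ = 132.46°  ·
  (2,4): δ = 55.19°  ·
  (3,4): δ = 102.74°  ·
antipodal pairs: 4

count = 4; pairs: (0,2), (0,3), (1,3), (1,4)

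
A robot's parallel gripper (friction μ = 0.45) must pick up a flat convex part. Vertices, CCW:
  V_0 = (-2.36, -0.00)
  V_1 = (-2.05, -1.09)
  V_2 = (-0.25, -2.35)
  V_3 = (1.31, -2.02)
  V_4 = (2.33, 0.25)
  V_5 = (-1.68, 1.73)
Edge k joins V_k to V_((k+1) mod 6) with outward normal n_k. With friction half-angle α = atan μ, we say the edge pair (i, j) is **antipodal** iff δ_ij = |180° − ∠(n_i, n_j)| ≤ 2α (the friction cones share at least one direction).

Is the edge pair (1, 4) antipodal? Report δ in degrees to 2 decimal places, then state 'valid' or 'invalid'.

δ = 14.73°, valid

α = atan 0.45 = 24.23°;  2α = 48.46°
edge 1: e_1 = (+1.80, -1.26);  n_1 = (-0.5735, -0.8192)
edge 4: e_4 = (-4.01, +1.48);  n_4 = (+0.3462, +0.9381)
∠(n_1, n_4) = 165.27°
δ = |180° − 165.27°| = 14.73°
14.73° ≤ 2α = 48.46°  →  valid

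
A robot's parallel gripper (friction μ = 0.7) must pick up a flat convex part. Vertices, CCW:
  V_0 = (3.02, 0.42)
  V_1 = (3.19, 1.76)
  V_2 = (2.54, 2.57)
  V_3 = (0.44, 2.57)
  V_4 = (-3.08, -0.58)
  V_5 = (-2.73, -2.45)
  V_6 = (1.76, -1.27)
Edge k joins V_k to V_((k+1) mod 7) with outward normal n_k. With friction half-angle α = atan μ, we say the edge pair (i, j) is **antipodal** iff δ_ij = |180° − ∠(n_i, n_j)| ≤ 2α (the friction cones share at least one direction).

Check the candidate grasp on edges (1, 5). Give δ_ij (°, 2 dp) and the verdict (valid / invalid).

α = atan 0.7 = 34.99°;  2α = 69.98°
edge 1: e_1 = (-0.65, +0.81);  n_1 = (+0.7799, +0.6259)
edge 5: e_5 = (+4.49, +1.18);  n_5 = (+0.2542, -0.9672)
∠(n_1, n_5) = 114.02°
δ = |180° − 114.02°| = 65.98°
65.98° ≤ 2α = 69.98°  →  valid

δ = 65.98°, valid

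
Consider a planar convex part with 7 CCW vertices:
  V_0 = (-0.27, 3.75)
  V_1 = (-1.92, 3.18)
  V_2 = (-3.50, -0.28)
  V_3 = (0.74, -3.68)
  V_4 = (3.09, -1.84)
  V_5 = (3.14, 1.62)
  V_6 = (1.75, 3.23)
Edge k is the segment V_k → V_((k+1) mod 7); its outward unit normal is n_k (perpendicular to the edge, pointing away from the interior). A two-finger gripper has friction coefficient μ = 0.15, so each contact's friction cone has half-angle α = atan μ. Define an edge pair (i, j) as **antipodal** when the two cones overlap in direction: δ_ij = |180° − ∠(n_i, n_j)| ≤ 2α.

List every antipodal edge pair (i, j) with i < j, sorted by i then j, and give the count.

α = atan 0.15 = 8.53°;  2α = 17.06°
n_0 = (-0.3265, +0.9452)
n_1 = (-0.9096, +0.4154)
n_2 = (-0.6256, -0.7802)
n_3 = (+0.6165, -0.7874)
n_4 = (+0.9999, -0.0144)
n_5 = (+0.7569, +0.6535)
n_6 = (+0.2493, +0.9684)
  (0,1): δ = 133.60°  ·
  (0,2): δ = 57.78°  ·
  (0,3): δ = 19.00°  ·
  (0,4): δ = 70.11°  ·
  (0,5): δ = 111.75°  ·
  (0,6): δ = 146.51°  ·
  (1,2): δ = 104.18°  ·
  (1,3): δ = 27.40°  ·
  (1,4): δ = 23.72°  ·
  (1,5): δ = 65.35°  ·
  (1,6): δ = 100.11°  ·
  (2,3): δ = 103.21°  ·
  (2,4): δ = 52.10°  ·
  (2,5): δ = 10.47°  ✓
  (2,6): δ = 24.29°  ·
  (3,4): δ = 128.89°  ·
  (3,5): δ = 87.25°  ·
  (3,6): δ = 52.50°  ·
  (4,5): δ = 138.37°  ·
  (4,6): δ = 103.61°  ·
  (5,6): δ = 145.24°  ·
antipodal pairs: 1

count = 1; pairs: (2,5)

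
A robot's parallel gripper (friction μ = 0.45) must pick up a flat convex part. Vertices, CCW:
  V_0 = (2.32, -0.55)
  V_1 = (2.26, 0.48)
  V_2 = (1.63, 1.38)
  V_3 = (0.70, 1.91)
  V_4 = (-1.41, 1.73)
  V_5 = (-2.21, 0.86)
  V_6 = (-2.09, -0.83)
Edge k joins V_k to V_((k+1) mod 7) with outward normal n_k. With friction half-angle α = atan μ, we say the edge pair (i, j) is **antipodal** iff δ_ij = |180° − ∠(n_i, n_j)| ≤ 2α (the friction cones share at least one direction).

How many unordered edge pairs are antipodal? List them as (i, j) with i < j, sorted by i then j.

α = atan 0.45 = 24.23°;  2α = 48.46°
n_0 = (+0.9983, +0.0582)
n_1 = (+0.8192, +0.5735)
n_2 = (+0.4951, +0.8688)
n_3 = (-0.0850, +0.9964)
n_4 = (-0.7361, +0.6769)
n_5 = (-0.9975, -0.0708)
n_6 = (+0.0634, -0.9980)
  (0,1): δ = 148.34°  ·
  (0,2): δ = 123.01°  ·
  (0,3): δ = 88.46°  ·
  (0,4): δ = 45.93°  ✓
  (0,5): δ = 0.73°  ✓
  (0,6): δ = 90.30°  ·
  (1,2): δ = 154.67°  ·
  (1,3): δ = 120.12°  ·
  (1,4): δ = 77.59°  ·
  (1,5): δ = 30.93°  ✓
  (1,6): δ = 58.64°  ·
  (2,3): δ = 145.45°  ·
  (2,4): δ = 102.92°  ·
  (2,5): δ = 56.26°  ·
  (2,6): δ = 33.31°  ✓
  (3,4): δ = 137.48°  ·
  (3,5): δ = 90.81°  ·
  (3,6): δ = 1.24°  ✓
  (4,5): δ = 133.34°  ·
  (4,6): δ = 43.77°  ✓
  (5,6): δ = 90.43°  ·
antipodal pairs: 6

count = 6; pairs: (0,4), (0,5), (1,5), (2,6), (3,6), (4,6)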